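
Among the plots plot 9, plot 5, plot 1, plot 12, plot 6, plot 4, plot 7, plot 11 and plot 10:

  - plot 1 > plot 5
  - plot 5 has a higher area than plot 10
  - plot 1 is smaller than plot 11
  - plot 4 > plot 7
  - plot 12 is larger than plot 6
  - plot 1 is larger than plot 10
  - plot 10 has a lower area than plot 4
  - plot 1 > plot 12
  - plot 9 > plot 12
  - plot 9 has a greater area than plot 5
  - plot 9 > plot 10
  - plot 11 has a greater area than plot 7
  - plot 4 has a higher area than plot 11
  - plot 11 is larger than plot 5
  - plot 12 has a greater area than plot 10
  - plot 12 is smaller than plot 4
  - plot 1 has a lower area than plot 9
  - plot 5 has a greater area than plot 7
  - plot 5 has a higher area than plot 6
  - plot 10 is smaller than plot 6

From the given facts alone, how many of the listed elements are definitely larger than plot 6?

6

Directly above plot 6: plot 12, plot 5.
One step further: plot 1, plot 11, plot 9, plot 4 (6 so far).
Nothing else is reachable above plot 6; 6 in all.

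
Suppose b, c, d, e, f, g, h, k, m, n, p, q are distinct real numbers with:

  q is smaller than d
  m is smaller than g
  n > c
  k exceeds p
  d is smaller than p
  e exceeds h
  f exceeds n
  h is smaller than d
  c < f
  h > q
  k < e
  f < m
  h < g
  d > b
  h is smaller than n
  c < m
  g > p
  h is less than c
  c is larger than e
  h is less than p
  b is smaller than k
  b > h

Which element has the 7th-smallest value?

Piecing the relations together gives one ordering: q < h < b < d < p < k < e < c < n < f < m < g.
Counting 7 from the smallest end gives e.

e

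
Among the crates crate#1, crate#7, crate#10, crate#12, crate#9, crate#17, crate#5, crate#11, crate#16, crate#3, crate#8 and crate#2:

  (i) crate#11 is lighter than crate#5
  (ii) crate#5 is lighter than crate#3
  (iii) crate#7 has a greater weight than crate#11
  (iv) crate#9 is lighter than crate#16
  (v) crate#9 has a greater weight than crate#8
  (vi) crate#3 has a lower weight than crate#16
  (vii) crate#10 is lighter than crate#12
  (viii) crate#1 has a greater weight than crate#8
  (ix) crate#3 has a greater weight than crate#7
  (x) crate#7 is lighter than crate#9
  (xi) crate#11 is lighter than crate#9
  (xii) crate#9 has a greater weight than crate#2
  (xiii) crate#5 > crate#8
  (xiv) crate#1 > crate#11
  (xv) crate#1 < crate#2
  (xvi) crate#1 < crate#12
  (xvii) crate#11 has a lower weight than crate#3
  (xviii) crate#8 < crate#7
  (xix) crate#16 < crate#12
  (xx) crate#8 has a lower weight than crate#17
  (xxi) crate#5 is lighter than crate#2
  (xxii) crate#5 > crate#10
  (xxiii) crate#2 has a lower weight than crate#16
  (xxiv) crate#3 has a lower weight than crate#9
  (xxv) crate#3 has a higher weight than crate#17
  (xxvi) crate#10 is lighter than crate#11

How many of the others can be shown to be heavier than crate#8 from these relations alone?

9

Directly above crate#8: crate#5, crate#7, crate#17, crate#1, crate#9.
One step further: crate#3, crate#2, crate#16, crate#12 (9 so far).
Nothing else is reachable above crate#8; 9 in all.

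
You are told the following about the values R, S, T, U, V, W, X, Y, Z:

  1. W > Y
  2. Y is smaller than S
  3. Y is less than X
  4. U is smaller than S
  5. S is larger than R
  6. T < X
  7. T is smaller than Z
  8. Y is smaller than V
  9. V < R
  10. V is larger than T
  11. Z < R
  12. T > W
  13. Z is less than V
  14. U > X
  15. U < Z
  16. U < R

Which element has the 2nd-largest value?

R

Piecing the relations together gives one ordering: Y < W < T < X < U < Z < V < R < S.
The 2nd largest is R.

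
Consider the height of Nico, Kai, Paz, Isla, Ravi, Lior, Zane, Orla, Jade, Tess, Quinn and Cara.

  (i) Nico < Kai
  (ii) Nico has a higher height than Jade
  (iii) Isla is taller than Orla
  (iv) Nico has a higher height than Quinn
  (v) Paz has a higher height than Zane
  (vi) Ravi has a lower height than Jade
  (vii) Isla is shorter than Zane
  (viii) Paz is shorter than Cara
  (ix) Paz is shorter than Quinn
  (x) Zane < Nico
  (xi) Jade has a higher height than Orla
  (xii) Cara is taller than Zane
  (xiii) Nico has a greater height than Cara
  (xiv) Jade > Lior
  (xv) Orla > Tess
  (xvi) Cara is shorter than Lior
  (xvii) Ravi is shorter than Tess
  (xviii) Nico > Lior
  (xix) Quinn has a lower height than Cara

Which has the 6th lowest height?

Paz

The consecutive relations fix a unique order: Ravi < Tess < Orla < Isla < Zane < Paz < Quinn < Cara < Lior < Jade < Nico < Kai.
Counting 6 from the smallest end gives Paz.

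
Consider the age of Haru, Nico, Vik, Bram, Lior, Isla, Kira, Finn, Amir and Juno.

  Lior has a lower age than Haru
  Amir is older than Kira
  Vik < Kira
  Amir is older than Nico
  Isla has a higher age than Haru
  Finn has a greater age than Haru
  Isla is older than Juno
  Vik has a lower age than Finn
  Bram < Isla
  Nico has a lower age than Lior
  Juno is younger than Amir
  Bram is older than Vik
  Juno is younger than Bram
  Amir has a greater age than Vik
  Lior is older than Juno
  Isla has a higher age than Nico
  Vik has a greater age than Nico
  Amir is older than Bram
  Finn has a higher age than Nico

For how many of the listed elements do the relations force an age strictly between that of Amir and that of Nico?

3

Chaining upward from Nico reaches: Vik, Kira, Lior, Bram, Haru, Finn, Isla.
Chaining downward from Amir reaches: Juno, Vik, Kira, Bram.
Strictly between Nico and Amir are those in both lists: Vik, Kira, Bram — 3 elements.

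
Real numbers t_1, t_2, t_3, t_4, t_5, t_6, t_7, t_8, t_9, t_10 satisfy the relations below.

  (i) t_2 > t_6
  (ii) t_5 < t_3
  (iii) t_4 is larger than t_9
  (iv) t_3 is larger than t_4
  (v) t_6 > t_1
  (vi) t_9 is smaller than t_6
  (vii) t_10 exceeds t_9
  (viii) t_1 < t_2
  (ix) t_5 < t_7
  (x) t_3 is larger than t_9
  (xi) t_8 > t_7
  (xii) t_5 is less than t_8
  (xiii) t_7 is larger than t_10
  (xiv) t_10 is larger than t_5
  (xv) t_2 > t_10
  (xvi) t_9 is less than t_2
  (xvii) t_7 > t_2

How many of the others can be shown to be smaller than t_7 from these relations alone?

The elements the relations force below t_7 are t_5, t_1, t_9, t_6, t_10, t_2 — no chain reaches any other.
That is 6.

6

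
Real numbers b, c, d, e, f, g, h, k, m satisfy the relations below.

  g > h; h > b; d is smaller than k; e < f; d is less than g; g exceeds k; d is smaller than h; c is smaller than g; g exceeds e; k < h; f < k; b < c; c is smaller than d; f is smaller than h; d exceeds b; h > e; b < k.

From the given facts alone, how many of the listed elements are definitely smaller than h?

From h the given relations immediately reach b, e, d, f, k.
From those, c — 6 in total.
No other element is forced below h by the given relations, so the count is 6.

6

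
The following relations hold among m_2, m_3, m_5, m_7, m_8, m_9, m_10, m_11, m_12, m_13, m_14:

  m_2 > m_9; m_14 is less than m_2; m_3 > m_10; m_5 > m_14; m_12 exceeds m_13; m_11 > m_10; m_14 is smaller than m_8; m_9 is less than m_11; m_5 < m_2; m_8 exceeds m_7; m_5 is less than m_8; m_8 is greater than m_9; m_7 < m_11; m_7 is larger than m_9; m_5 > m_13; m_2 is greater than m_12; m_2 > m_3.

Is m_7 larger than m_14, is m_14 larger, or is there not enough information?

Following every chain through m_14: above m_14 we get m_5, m_8, m_2.
m_7 is not reached, and no chain runs the other way from m_7 to m_14.
So the given relations leave the order of m_14 and m_7 undetermined.

undetermined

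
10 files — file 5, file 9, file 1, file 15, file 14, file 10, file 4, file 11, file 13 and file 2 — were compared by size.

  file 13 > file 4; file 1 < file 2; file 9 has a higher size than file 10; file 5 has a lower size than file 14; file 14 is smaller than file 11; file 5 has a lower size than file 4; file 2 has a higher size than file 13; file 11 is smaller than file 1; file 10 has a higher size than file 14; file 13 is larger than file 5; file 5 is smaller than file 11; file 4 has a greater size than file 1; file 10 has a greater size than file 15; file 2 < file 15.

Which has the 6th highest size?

file 4

Chaining the given pairs: file 5 < file 14 < file 11 < file 1 < file 4 < file 13 < file 2 < file 15 < file 10 < file 9.
Counting 6 from the largest end gives file 4.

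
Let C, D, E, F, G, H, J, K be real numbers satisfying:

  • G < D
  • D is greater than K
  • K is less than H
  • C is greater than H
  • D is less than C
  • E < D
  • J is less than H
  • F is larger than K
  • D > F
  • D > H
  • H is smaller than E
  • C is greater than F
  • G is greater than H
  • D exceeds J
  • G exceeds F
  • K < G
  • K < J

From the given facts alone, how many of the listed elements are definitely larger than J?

The elements the relations force above J are H, E, G, D, C — no chain reaches any other.
That is 5.

5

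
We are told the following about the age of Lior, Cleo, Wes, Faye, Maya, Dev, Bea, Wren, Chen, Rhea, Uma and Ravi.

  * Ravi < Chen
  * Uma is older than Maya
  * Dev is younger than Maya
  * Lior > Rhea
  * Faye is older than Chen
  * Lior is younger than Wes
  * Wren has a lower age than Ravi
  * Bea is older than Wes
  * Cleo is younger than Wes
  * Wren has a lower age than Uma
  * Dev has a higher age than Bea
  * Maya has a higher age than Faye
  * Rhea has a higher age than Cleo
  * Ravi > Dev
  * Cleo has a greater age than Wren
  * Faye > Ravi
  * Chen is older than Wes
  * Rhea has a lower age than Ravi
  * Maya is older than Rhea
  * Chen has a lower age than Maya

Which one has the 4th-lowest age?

Lior

Piecing the relations together gives one ordering: Wren < Cleo < Rhea < Lior < Wes < Bea < Dev < Ravi < Chen < Faye < Maya < Uma.
Counting 4 from the smallest end gives Lior.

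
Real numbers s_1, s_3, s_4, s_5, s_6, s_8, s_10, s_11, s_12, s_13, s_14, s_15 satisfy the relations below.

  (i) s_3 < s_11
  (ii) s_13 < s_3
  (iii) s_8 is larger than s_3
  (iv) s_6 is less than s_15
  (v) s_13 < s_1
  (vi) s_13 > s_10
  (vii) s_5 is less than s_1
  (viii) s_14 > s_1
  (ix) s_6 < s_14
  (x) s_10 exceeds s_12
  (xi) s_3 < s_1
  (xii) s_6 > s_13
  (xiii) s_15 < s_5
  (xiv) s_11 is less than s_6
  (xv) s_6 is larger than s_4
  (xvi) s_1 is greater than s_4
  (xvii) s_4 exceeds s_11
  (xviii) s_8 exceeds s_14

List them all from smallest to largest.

Each adjacent pair is fixed by a given relation: s_12 < s_10; s_10 < s_13; s_13 < s_3; s_3 < s_11; s_11 < s_4; s_4 < s_6; s_6 < s_15; s_15 < s_5; s_5 < s_1; s_1 < s_14; s_14 < s_8. Chaining them end to end gives the full order.

s_12 < s_10 < s_13 < s_3 < s_11 < s_4 < s_6 < s_15 < s_5 < s_1 < s_14 < s_8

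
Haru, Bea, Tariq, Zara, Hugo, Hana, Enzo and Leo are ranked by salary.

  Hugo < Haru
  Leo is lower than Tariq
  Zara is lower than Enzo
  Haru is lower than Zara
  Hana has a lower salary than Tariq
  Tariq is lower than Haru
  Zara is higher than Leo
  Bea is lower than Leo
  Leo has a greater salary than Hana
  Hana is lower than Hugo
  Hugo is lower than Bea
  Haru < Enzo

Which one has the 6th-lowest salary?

Haru

The consecutive relations fix a unique order: Hana < Hugo < Bea < Leo < Tariq < Haru < Zara < Enzo.
The 6th smallest is Haru.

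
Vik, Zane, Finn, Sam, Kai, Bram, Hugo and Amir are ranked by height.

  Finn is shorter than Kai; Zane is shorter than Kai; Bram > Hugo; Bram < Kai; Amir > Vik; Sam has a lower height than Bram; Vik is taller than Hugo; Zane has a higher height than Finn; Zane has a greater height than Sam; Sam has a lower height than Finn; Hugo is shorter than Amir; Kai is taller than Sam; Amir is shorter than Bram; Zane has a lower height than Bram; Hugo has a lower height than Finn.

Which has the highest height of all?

Kai

Chaining downward from Kai: directly below it, Sam, Finn, Zane, Bram; then Hugo, Amir; then Vik.
That covers every other element, and nothing is given above Kai, so Kai is the highest height.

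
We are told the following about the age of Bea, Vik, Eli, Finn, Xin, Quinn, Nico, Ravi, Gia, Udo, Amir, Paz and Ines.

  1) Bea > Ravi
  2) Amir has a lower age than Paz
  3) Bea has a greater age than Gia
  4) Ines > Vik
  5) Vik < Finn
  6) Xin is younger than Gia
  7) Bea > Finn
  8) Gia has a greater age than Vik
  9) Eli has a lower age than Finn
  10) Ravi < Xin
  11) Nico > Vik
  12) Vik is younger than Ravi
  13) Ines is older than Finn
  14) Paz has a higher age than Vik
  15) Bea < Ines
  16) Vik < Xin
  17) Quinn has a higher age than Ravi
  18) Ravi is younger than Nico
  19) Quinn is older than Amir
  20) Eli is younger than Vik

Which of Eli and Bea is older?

Bea

Eli < Vik < Ravi < Xin < Gia < Bea, by transitivity through Vik, Ravi, Xin, Gia.
So Eli < Bea; Bea is the older of the two.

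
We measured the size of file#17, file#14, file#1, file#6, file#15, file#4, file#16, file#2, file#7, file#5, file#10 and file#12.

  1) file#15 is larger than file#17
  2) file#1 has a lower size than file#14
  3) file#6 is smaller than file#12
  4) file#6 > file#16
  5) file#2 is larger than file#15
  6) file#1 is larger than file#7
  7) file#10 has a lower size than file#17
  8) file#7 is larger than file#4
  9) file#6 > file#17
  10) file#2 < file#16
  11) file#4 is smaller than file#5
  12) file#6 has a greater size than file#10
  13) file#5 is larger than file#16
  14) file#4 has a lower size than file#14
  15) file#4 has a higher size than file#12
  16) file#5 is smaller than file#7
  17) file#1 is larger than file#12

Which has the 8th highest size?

Piecing the relations together gives one ordering: file#10 < file#17 < file#15 < file#2 < file#16 < file#6 < file#12 < file#4 < file#5 < file#7 < file#1 < file#14.
Counting 8 from the largest end gives file#16.

file#16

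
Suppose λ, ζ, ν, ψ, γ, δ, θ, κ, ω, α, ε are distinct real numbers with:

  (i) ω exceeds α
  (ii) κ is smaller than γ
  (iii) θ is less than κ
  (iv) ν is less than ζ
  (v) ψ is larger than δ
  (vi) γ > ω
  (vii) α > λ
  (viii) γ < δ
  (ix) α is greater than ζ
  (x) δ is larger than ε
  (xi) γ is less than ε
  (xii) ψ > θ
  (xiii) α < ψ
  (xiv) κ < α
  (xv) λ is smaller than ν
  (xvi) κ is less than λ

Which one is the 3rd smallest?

λ

The consecutive relations fix a unique order: θ < κ < λ < ν < ζ < α < ω < γ < ε < δ < ψ.
Counting 3 from the smallest end gives λ.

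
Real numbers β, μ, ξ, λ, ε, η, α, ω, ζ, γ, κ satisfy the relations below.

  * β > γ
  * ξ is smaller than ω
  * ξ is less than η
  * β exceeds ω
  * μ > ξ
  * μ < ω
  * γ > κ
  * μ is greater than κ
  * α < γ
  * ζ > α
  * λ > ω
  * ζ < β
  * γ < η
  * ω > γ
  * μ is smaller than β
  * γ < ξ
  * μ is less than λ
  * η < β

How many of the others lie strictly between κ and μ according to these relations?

2

Chaining upward from κ reaches: γ, ξ, η, ω, β, λ.
Chaining downward from μ reaches: α, γ, ξ.
Strictly between κ and μ are those in both lists: γ, ξ — 2 elements.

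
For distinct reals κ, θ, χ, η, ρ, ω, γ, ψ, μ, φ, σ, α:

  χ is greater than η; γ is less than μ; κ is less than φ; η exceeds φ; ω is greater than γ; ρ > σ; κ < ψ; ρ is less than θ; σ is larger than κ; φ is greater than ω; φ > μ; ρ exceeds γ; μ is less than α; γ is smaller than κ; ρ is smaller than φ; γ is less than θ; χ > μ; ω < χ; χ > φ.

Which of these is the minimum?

Chaining upward from γ: directly above it, ω, μ, κ, ρ, θ; then α, σ, φ, χ, ψ; then η.
That covers every other element, and nothing is given below γ, so γ is the minimum.

γ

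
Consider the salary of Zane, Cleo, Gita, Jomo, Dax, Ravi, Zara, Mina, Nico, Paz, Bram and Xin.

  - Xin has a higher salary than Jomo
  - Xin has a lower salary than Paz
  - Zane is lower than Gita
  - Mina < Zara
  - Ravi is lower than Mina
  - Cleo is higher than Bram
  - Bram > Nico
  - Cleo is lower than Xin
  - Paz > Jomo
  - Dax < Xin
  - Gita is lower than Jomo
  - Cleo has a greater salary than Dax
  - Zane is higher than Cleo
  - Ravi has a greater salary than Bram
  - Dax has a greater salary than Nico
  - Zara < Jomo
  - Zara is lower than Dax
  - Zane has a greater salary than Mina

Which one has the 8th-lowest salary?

Chaining the given pairs: Nico < Bram < Ravi < Mina < Zara < Dax < Cleo < Zane < Gita < Jomo < Xin < Paz.
Counting 8 from the smallest end gives Zane.

Zane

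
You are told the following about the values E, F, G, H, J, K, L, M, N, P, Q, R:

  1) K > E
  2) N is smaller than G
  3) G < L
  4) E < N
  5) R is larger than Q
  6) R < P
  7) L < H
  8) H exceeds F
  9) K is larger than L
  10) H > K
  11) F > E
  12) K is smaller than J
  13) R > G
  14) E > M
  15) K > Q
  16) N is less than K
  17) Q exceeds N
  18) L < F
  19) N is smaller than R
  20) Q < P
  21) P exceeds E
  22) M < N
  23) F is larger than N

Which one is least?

Chaining upward from M: directly above it, E, N; then G, Q, F, R, K, P; then L, J, H.
That covers every other element, and nothing is given below M, so M is the least.

M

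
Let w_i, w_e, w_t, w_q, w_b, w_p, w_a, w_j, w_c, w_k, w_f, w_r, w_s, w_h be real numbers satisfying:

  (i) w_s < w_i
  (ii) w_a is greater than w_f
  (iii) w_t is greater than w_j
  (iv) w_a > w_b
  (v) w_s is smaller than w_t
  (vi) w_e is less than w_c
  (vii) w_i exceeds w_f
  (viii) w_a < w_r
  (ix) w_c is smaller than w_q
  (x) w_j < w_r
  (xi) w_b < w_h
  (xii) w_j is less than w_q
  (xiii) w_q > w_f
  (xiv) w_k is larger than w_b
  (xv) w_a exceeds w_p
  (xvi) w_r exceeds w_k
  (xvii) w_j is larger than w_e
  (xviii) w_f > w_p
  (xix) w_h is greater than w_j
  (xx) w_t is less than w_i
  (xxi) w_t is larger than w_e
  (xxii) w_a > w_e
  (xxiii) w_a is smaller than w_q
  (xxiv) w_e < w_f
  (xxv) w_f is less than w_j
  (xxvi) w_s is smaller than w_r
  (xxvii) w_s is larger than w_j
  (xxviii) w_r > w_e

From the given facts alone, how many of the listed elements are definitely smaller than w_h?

5

Directly below w_h: w_b, w_j.
One step further: w_e, w_f (4 so far).
One step further: w_p (5 so far).
No other element is forced below w_h by the given relations, so the count is 5.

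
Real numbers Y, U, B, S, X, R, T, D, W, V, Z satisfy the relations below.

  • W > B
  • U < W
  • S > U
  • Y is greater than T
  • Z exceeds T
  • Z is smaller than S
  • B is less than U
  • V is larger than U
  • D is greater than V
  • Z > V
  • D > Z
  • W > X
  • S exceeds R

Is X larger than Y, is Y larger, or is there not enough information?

Following every chain through X: above X we get W.
Y is not reached, and no chain runs the other way from Y to X.
So the given relations leave the order of X and Y undetermined.

undetermined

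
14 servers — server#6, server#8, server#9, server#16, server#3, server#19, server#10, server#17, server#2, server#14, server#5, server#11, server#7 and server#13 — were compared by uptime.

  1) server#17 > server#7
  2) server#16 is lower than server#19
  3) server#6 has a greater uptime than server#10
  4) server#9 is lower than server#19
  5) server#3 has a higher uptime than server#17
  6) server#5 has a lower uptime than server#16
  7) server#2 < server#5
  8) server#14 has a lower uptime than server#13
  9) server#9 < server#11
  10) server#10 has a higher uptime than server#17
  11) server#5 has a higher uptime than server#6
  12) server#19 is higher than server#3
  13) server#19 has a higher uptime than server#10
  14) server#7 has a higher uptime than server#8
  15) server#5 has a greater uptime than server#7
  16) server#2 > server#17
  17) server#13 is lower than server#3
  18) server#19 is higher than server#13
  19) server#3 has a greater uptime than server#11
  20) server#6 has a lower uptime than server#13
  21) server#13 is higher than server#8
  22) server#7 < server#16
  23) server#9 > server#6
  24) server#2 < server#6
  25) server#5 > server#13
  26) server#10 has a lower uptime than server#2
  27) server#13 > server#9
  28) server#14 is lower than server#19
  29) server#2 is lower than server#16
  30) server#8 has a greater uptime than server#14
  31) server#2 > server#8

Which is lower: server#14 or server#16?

server#14

server#14 < server#8 and server#8 < server#7 give server#14 < server#7.
With server#7 < server#17: server#14 < server#8 < server#7 < server#17.
With server#17 < server#10: server#14 < server#8 < server#7 < server#17 < server#10.
With server#10 < server#2: server#14 < server#8 < server#7 < server#17 < server#10 < server#2.
Then server#2 < server#6 extends the chain to server#6.
With server#6 < server#9: server#14 < server#8 < server#7 < server#17 < server#10 < server#2 < server#6 < server#9.
Then server#9 < server#13 extends the chain to server#13.
Then server#13 < server#5 extends the chain to server#5.
With server#5 < server#16: server#14 < server#8 < server#7 < server#17 < server#10 < server#2 < server#6 < server#9 < server#13 < server#5 < server#16.
So server#14 < server#16; server#14 is the lower of the two.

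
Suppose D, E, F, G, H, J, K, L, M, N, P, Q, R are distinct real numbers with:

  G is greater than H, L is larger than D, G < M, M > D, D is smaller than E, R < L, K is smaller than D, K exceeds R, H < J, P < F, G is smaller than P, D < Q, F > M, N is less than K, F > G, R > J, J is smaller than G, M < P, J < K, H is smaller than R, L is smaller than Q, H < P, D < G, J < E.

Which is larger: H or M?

M

Link the given pairs in sequence: H < J; J < R; R < K; K < D; D < G; G < M.
Together: H < J < R < K < D < G < M.
So H < M; M is the larger of the two.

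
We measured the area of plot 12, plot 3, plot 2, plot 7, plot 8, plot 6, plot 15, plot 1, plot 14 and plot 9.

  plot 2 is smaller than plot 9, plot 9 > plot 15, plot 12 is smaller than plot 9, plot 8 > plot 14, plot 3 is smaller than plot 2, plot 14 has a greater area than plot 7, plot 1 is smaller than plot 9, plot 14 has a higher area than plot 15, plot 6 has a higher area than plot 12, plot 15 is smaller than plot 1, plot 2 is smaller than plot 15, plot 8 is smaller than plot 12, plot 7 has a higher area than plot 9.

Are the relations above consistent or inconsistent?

Chaining the given relations yields plot 9 < plot 7 < plot 14 < plot 8 < plot 12, so plot 9 < plot 12. But one relation states plot 12 < plot 9. These cannot both hold.

inconsistent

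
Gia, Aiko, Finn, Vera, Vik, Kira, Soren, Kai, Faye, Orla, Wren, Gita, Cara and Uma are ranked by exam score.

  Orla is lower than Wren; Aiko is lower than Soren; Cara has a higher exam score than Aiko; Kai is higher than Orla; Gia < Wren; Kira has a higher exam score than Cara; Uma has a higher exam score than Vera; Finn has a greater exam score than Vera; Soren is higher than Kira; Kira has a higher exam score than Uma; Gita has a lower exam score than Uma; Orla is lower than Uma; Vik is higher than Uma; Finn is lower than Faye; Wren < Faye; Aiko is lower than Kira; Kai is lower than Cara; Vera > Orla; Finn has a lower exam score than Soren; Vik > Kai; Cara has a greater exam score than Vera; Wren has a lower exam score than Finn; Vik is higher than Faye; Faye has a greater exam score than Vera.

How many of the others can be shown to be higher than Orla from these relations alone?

From Orla the given relations immediately reach Vera, Kai, Uma, Wren.
From those, Cara, Kira, Finn, Faye, Vik — 9 in total.
From those, Soren — 10 in total.
No other element is forced above Orla by the given relations, so the count is 10.

10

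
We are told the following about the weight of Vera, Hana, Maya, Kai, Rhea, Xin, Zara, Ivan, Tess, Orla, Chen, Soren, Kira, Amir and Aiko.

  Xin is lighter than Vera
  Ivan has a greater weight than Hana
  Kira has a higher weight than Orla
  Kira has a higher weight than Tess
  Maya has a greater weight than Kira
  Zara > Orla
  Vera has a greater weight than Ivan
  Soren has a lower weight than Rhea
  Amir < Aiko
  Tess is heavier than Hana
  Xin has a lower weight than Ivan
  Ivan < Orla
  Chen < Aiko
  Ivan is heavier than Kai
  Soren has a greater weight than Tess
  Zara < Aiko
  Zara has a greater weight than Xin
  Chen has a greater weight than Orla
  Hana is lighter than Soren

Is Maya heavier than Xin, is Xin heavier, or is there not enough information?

Xin < Ivan and Ivan < Orla give Xin < Orla.
Then Orla < Kira extends the chain to Kira.
With Kira < Maya: Xin < Ivan < Orla < Kira < Maya.
So Maya is heavier.

Maya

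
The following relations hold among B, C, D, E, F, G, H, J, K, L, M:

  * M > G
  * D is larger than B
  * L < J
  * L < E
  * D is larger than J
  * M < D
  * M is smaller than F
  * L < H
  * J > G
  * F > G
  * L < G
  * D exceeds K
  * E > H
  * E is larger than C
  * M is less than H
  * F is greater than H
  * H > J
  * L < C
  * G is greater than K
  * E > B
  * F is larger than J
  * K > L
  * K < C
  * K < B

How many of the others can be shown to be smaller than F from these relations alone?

6

Directly below F: G, J, M, H.
One step further: L, K (6 so far).
Nothing else is reachable below F; 6 in all.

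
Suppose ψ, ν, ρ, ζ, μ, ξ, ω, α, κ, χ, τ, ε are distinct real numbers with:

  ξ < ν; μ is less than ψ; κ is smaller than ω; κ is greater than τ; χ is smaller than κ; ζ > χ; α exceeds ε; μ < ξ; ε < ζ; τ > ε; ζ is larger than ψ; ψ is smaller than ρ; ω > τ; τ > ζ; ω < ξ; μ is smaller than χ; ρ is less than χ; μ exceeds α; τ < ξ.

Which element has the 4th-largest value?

κ

Piecing the relations together gives one ordering: ε < α < μ < ψ < ρ < χ < ζ < τ < κ < ω < ξ < ν.
Counting 4 from the largest end gives κ.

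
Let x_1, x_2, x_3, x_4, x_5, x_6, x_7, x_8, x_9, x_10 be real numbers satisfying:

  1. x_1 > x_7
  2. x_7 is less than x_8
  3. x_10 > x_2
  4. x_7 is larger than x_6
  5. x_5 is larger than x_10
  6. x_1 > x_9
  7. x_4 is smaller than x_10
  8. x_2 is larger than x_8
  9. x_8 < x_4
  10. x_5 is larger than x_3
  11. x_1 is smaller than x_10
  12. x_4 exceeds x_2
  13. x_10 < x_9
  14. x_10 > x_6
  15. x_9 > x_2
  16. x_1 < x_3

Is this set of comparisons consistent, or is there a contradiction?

inconsistent

We have x_1 < x_10 stated directly, yet also x_10 < x_9 < x_1 by chaining the others — so x_10 < x_1. Contradiction.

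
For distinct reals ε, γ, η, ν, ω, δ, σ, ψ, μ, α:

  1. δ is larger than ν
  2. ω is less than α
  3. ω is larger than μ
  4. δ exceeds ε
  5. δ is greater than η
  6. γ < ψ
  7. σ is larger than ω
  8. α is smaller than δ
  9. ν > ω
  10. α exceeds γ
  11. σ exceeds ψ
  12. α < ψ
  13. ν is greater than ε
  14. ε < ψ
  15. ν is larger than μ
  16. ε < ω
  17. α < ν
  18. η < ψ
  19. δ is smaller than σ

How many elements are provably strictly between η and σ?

2

The relations place η below σ. An element lies strictly between them when it is forced above η and also forced below σ.
Above η: {δ, ψ}. Below σ: {ε, μ, ω, γ, α, ν, δ, ψ}.
Intersection: {δ, ψ} — 2.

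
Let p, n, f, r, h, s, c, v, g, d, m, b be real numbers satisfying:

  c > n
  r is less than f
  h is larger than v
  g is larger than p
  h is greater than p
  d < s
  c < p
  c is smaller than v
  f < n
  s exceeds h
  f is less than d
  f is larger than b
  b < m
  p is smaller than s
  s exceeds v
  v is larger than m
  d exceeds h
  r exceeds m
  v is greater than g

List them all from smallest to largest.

The consecutive links are each given: b < m; m < r; r < f; f < n; n < c; c < p; p < g; g < v; v < h; h < d; d < s.

b < m < r < f < n < c < p < g < v < h < d < s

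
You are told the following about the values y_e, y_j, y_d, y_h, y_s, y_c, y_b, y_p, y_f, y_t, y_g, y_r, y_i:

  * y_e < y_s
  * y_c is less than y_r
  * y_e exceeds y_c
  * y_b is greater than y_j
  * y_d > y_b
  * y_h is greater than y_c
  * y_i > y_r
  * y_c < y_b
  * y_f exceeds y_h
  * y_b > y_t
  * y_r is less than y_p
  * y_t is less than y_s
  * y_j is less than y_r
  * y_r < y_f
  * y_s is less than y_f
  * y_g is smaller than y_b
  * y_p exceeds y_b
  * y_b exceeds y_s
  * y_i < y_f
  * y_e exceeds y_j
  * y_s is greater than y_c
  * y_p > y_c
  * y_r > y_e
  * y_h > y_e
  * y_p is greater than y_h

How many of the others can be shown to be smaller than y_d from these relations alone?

7

The elements the relations force below y_d are y_c, y_j, y_e, y_t, y_g, y_s, y_b — no chain reaches any other.
That is 7.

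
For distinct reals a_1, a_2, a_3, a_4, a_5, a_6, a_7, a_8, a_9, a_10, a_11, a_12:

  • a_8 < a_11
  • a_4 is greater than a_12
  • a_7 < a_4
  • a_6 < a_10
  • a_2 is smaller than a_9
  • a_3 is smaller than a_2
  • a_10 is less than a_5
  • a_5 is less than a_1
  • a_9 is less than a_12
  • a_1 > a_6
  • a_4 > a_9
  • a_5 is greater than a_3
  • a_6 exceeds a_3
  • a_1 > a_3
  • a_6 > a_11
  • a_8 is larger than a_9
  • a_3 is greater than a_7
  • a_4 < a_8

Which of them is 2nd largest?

The consecutive relations fix a unique order: a_7 < a_3 < a_2 < a_9 < a_12 < a_4 < a_8 < a_11 < a_6 < a_10 < a_5 < a_1.
Counting 2 from the largest end gives a_5.

a_5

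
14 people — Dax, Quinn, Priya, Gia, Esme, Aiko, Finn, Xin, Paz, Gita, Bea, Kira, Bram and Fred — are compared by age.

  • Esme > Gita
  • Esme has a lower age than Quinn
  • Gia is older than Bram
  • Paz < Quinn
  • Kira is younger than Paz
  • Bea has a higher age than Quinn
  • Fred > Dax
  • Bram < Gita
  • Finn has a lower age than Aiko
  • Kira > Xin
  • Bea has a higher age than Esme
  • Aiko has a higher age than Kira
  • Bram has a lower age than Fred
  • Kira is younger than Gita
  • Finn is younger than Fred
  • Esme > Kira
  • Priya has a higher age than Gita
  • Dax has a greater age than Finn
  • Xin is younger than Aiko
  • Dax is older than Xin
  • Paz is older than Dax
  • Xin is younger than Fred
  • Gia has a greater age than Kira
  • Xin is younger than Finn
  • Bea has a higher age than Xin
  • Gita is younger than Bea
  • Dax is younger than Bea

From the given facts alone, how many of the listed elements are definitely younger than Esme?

4

The elements the relations force below Esme are Xin, Bram, Kira, Gita — no chain reaches any other.
That is 4.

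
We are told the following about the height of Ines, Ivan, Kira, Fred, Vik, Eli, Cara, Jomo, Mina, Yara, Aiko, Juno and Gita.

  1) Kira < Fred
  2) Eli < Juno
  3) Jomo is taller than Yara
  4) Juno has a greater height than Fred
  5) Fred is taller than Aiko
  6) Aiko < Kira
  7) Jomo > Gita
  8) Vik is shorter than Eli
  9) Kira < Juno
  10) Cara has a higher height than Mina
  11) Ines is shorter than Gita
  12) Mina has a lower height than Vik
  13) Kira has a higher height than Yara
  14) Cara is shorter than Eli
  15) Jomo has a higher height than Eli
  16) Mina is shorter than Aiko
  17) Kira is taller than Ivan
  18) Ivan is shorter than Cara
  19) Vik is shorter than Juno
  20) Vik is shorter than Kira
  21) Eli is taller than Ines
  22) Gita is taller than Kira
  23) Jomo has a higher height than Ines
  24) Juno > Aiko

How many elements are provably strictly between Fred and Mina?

The relations place Mina below Fred. An element lies strictly between them when it is forced above Mina and also forced below Fred.
Above Mina: {Aiko, Vik, Cara, Kira, Eli, Gita, Jomo, Juno}. Below Fred: {Yara, Aiko, Vik, Ivan, Kira}.
Intersection: {Aiko, Vik, Kira} — 3.

3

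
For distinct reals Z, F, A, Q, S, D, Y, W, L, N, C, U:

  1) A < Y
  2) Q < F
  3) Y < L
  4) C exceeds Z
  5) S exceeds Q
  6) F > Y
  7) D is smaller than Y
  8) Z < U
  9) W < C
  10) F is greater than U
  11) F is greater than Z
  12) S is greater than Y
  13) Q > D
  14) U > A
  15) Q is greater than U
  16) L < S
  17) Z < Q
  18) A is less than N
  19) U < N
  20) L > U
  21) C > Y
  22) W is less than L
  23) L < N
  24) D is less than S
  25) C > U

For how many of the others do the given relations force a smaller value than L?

The elements the relations force below L are D, A, W, Z, Y, U — no chain reaches any other.
That is 6.

6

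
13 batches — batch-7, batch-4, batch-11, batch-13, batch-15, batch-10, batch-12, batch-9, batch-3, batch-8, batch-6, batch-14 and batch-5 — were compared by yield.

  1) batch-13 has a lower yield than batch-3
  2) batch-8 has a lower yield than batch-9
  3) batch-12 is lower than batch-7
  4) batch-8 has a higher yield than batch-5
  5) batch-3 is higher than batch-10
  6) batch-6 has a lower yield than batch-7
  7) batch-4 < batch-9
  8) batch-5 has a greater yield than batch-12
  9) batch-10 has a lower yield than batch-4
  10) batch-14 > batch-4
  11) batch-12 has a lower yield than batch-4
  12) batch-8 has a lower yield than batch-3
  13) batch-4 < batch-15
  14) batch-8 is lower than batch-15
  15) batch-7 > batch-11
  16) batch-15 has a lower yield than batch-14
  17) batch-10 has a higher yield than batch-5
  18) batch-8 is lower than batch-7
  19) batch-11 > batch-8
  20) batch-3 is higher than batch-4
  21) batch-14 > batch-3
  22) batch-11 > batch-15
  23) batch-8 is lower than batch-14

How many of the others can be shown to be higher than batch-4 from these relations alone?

6

From batch-4 the given relations immediately reach batch-15, batch-3, batch-9, batch-14.
From those, batch-11 — 5 in total.
From those, batch-7 — 6 in total.
No other element is forced above batch-4 by the given relations, so the count is 6.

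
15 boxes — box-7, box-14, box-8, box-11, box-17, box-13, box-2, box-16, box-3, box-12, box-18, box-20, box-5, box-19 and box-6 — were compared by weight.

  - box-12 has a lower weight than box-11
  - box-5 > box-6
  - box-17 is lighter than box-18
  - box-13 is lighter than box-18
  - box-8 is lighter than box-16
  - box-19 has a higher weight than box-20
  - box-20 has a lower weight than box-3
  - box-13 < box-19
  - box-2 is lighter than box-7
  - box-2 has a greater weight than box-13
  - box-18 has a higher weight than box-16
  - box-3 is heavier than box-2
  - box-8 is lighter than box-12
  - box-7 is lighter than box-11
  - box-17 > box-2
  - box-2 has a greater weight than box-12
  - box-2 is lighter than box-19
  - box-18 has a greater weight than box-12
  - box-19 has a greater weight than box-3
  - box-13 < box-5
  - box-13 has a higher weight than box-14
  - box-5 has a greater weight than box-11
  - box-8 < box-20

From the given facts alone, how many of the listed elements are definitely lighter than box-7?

5

The elements the relations force below box-7 are box-14, box-13, box-8, box-12, box-2 — no chain reaches any other.
That is 5.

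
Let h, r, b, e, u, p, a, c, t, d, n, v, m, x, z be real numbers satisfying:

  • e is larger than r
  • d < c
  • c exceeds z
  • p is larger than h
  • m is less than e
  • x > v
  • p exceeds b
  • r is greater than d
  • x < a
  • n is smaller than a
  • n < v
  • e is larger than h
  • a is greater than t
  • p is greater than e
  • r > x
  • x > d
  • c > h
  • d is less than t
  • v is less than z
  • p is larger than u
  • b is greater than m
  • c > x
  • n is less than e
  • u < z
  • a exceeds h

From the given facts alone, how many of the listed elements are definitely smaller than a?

6

The elements the relations force below a are d, h, n, v, t, x — no chain reaches any other.
That is 6.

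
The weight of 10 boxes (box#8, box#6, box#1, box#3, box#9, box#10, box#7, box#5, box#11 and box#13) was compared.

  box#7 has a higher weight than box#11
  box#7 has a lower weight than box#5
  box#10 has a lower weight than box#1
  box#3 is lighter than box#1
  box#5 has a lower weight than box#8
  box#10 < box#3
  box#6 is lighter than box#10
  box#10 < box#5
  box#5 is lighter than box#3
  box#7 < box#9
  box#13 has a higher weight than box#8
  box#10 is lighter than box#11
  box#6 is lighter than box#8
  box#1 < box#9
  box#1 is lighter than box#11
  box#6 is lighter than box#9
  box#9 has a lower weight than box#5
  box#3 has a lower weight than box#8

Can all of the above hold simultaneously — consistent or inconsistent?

Chaining the given relations yields box#1 < box#11 < box#7 < box#9 < box#5 < box#3, so box#1 < box#3. But one relation states box#3 < box#1. These cannot both hold.

inconsistent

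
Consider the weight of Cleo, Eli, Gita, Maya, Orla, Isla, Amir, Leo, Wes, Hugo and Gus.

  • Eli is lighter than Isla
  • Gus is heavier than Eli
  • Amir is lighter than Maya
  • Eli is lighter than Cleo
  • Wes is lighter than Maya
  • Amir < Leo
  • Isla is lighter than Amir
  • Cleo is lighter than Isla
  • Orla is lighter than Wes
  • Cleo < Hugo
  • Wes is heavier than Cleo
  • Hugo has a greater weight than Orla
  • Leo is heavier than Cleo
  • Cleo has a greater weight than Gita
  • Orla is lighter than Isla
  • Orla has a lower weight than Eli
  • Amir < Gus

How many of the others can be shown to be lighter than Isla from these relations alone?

4

From Isla the given relations immediately reach Orla, Eli, Cleo.
From those, Gita — 4 in total.
No other element is forced below Isla by the given relations, so the count is 4.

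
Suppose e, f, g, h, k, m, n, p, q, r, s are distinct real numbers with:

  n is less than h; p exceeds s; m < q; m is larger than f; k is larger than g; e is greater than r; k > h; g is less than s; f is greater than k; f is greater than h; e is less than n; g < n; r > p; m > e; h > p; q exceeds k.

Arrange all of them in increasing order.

g < s < p < r < e < n < h < k < f < m < q

Nothing is placed below g, so it is least; from there g < s; s < p; p < r; r < e; e < n; n < h; h < k; k < f; f < m; m < q, each given directly.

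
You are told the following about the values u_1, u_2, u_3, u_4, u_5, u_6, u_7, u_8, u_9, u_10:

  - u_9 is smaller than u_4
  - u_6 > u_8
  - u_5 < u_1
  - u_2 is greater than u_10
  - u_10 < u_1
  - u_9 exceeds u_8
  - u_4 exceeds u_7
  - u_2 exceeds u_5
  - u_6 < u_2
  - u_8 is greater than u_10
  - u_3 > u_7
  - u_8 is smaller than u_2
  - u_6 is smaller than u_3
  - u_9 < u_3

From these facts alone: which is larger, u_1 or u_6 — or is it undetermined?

Following every chain through u_6: above u_6 we get u_2, u_3; below u_6 we get u_10, u_8.
u_1 is not reached, and no chain runs the other way from u_1 to u_6.
So the given relations leave the order of u_6 and u_1 undetermined.

undetermined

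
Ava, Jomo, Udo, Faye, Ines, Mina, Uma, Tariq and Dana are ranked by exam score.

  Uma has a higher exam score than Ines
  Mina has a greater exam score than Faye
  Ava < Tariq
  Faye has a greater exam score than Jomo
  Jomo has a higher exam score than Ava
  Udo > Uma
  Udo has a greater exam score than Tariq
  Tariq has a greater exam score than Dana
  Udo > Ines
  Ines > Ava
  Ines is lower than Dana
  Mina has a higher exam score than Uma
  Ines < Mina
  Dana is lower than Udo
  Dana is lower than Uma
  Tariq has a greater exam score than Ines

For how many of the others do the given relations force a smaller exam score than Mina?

6

Directly below Mina: Ines, Faye, Uma.
One step further: Ava, Jomo, Dana (6 so far).
Nothing else is reachable below Mina; 6 in all.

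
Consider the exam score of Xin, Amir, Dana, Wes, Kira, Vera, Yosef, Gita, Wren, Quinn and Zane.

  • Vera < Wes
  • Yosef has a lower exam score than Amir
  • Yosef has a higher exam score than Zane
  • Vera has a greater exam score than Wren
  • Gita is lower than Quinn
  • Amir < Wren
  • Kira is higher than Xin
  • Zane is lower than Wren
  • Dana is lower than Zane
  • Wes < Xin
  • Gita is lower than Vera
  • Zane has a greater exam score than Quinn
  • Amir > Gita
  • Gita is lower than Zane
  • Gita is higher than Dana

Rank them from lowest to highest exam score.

The consecutive links are each given: Dana < Gita; Gita < Quinn; Quinn < Zane; Zane < Yosef; Yosef < Amir; Amir < Wren; Wren < Vera; Vera < Wes; Wes < Xin; Xin < Kira.

Dana < Gita < Quinn < Zane < Yosef < Amir < Wren < Vera < Wes < Xin < Kira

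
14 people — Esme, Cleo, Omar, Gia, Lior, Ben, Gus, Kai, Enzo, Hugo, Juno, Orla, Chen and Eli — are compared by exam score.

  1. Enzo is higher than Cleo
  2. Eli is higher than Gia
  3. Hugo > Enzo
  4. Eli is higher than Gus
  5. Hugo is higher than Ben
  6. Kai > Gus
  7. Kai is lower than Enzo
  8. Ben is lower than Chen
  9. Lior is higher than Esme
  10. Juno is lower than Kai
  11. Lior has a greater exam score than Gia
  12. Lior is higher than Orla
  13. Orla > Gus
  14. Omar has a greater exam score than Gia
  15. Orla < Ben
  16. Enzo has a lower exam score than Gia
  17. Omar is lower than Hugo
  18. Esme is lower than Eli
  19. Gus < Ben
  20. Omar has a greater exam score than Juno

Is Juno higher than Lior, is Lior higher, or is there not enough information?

The relevant relations are Juno < Kai; Kai < Enzo; Enzo < Gia; Gia < Lior.
Chaining these gives Juno < Kai < Enzo < Gia < Lior.
So Lior is higher.

Lior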